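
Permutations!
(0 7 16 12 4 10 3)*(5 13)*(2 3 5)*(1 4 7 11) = (0 11 1 4 10 5 13 2 3)(7 16 12) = [11, 4, 3, 0, 10, 13, 6, 16, 8, 9, 5, 1, 7, 2, 14, 15, 12]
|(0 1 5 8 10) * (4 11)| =10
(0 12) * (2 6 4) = [12, 1, 6, 3, 2, 5, 4, 7, 8, 9, 10, 11, 0] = (0 12)(2 6 4)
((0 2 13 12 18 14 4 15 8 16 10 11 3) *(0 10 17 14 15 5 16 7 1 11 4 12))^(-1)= ((0 2 13)(1 11 3 10 4 5 16 17 14 12 18 15 8 7))^(-1)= (0 13 2)(1 7 8 15 18 12 14 17 16 5 4 10 3 11)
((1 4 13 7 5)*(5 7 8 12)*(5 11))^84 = (13)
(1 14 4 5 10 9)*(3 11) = (1 14 4 5 10 9)(3 11) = [0, 14, 2, 11, 5, 10, 6, 7, 8, 1, 9, 3, 12, 13, 4]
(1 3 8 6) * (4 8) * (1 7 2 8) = (1 3 4)(2 8 6 7) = [0, 3, 8, 4, 1, 5, 7, 2, 6]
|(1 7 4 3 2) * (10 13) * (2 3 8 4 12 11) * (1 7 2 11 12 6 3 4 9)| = |(1 2 7 6 3 4 8 9)(10 13)| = 8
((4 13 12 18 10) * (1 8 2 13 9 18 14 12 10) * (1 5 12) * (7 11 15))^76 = (1 14 12 5 18 9 4 10 13 2 8)(7 11 15)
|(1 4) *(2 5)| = 2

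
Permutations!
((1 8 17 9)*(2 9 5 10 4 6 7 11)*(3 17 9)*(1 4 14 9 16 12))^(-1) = (1 12 16 8)(2 11 7 6 4 9 14 10 5 17 3)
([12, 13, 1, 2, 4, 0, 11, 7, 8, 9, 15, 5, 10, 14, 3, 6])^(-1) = [5, 2, 3, 14, 4, 11, 15, 7, 8, 9, 12, 6, 0, 1, 13, 10]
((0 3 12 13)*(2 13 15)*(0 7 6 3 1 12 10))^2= (0 12 2 7 3)(1 15 13 6 10)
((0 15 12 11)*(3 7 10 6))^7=((0 15 12 11)(3 7 10 6))^7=(0 11 12 15)(3 6 10 7)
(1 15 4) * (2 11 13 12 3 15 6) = (1 6 2 11 13 12 3 15 4) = [0, 6, 11, 15, 1, 5, 2, 7, 8, 9, 10, 13, 3, 12, 14, 4]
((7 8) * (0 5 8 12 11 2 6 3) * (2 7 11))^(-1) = ((0 5 8 11 7 12 2 6 3))^(-1) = (0 3 6 2 12 7 11 8 5)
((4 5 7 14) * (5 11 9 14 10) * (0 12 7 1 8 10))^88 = (14)(0 12 7)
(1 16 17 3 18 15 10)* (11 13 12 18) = (1 16 17 3 11 13 12 18 15 10) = [0, 16, 2, 11, 4, 5, 6, 7, 8, 9, 1, 13, 18, 12, 14, 10, 17, 3, 15]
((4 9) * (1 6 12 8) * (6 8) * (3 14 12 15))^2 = (3 12 15 14 6)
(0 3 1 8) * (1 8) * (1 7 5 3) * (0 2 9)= (0 1 7 5 3 8 2 9)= [1, 7, 9, 8, 4, 3, 6, 5, 2, 0]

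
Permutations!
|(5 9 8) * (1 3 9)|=|(1 3 9 8 5)|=5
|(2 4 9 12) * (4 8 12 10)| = 3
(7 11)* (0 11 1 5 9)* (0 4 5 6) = [11, 6, 2, 3, 5, 9, 0, 1, 8, 4, 10, 7] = (0 11 7 1 6)(4 5 9)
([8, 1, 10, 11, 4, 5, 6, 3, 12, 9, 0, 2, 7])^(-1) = [10, 1, 11, 7, 4, 5, 6, 12, 0, 9, 2, 3, 8]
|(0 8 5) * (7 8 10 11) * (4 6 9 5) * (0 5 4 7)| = |(0 10 11)(4 6 9)(7 8)| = 6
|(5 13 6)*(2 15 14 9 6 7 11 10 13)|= |(2 15 14 9 6 5)(7 11 10 13)|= 12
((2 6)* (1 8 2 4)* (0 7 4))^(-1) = (0 6 2 8 1 4 7)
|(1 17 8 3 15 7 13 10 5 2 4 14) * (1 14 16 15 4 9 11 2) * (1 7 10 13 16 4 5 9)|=12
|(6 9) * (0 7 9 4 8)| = |(0 7 9 6 4 8)| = 6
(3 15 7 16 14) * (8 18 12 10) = (3 15 7 16 14)(8 18 12 10) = [0, 1, 2, 15, 4, 5, 6, 16, 18, 9, 8, 11, 10, 13, 3, 7, 14, 17, 12]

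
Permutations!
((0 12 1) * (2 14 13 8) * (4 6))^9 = ((0 12 1)(2 14 13 8)(4 6))^9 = (2 14 13 8)(4 6)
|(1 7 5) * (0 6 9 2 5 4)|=|(0 6 9 2 5 1 7 4)|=8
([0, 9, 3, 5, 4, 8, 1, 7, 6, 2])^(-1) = [0, 6, 9, 2, 4, 3, 8, 7, 5, 1]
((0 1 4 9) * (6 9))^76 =((0 1 4 6 9))^76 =(0 1 4 6 9)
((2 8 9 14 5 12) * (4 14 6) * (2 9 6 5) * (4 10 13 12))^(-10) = (14)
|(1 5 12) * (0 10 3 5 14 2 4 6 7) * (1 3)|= 24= |(0 10 1 14 2 4 6 7)(3 5 12)|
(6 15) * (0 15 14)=(0 15 6 14)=[15, 1, 2, 3, 4, 5, 14, 7, 8, 9, 10, 11, 12, 13, 0, 6]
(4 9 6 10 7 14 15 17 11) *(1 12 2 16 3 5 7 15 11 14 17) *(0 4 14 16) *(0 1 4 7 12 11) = (0 7 17 16 3 5 12 2 1 11 14)(4 9 6 10 15) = [7, 11, 1, 5, 9, 12, 10, 17, 8, 6, 15, 14, 2, 13, 0, 4, 3, 16]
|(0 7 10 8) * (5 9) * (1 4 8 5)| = 8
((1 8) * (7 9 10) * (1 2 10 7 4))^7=(1 2 4 8 10)(7 9)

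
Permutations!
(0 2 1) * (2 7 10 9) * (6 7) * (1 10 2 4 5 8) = (0 6 7 2 10 9 4 5 8 1) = [6, 0, 10, 3, 5, 8, 7, 2, 1, 4, 9]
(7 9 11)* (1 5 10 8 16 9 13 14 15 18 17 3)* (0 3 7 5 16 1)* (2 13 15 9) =(0 3)(1 16 2 13 14 9 11 5 10 8)(7 15 18 17) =[3, 16, 13, 0, 4, 10, 6, 15, 1, 11, 8, 5, 12, 14, 9, 18, 2, 7, 17]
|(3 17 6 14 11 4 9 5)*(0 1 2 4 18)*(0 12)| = 13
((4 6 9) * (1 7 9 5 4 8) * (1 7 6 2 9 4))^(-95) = ((1 6 5)(2 9 8 7 4))^(-95) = (9)(1 6 5)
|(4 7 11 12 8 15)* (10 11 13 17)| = |(4 7 13 17 10 11 12 8 15)| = 9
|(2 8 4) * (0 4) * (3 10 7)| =|(0 4 2 8)(3 10 7)| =12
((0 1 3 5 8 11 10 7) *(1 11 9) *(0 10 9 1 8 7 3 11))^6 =(1 9)(3 7)(5 10)(8 11)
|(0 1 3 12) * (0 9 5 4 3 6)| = 15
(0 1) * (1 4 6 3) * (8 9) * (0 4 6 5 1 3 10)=[6, 4, 2, 3, 5, 1, 10, 7, 9, 8, 0]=(0 6 10)(1 4 5)(8 9)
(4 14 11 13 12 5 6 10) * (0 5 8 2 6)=[5, 1, 6, 3, 14, 0, 10, 7, 2, 9, 4, 13, 8, 12, 11]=(0 5)(2 6 10 4 14 11 13 12 8)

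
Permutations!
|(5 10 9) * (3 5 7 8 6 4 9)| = 15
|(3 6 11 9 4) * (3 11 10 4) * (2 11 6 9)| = 6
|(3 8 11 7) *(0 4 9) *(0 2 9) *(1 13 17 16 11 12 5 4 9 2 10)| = 14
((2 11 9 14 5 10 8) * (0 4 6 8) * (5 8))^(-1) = (0 10 5 6 4)(2 8 14 9 11)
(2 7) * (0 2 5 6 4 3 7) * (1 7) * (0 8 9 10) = (0 2 8 9 10)(1 7 5 6 4 3) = [2, 7, 8, 1, 3, 6, 4, 5, 9, 10, 0]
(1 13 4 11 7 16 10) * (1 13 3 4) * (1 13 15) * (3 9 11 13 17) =(1 9 11 7 16 10 15)(3 4 13 17) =[0, 9, 2, 4, 13, 5, 6, 16, 8, 11, 15, 7, 12, 17, 14, 1, 10, 3]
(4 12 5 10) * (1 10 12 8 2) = (1 10 4 8 2)(5 12) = [0, 10, 1, 3, 8, 12, 6, 7, 2, 9, 4, 11, 5]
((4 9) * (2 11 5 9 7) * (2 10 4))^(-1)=((2 11 5 9)(4 7 10))^(-1)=(2 9 5 11)(4 10 7)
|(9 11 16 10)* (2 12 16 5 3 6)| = |(2 12 16 10 9 11 5 3 6)| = 9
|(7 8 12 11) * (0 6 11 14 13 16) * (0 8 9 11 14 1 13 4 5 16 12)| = 21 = |(0 6 14 4 5 16 8)(1 13 12)(7 9 11)|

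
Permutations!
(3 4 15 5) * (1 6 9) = (1 6 9)(3 4 15 5) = [0, 6, 2, 4, 15, 3, 9, 7, 8, 1, 10, 11, 12, 13, 14, 5]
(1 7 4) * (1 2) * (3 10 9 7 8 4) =(1 8 4 2)(3 10 9 7) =[0, 8, 1, 10, 2, 5, 6, 3, 4, 7, 9]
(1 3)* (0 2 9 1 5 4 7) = (0 2 9 1 3 5 4 7) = [2, 3, 9, 5, 7, 4, 6, 0, 8, 1]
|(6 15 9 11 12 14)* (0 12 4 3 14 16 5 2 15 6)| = |(0 12 16 5 2 15 9 11 4 3 14)| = 11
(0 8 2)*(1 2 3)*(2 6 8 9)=[9, 6, 0, 1, 4, 5, 8, 7, 3, 2]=(0 9 2)(1 6 8 3)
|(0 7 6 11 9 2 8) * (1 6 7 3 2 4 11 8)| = 6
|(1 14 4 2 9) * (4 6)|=6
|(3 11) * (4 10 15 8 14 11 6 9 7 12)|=|(3 6 9 7 12 4 10 15 8 14 11)|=11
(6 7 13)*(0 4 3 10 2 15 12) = (0 4 3 10 2 15 12)(6 7 13) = [4, 1, 15, 10, 3, 5, 7, 13, 8, 9, 2, 11, 0, 6, 14, 12]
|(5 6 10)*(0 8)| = 6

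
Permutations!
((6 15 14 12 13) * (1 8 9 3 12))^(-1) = ((1 8 9 3 12 13 6 15 14))^(-1) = (1 14 15 6 13 12 3 9 8)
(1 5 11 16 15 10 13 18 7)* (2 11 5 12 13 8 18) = (1 12 13 2 11 16 15 10 8 18 7) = [0, 12, 11, 3, 4, 5, 6, 1, 18, 9, 8, 16, 13, 2, 14, 10, 15, 17, 7]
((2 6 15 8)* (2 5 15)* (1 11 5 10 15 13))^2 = ((1 11 5 13)(2 6)(8 10 15))^2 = (1 5)(8 15 10)(11 13)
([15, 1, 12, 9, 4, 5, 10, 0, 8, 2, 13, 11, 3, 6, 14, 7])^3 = [0, 1, 9, 12, 4, 5, 6, 7, 8, 3, 10, 11, 2, 13, 14, 15]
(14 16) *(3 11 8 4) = (3 11 8 4)(14 16) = [0, 1, 2, 11, 3, 5, 6, 7, 4, 9, 10, 8, 12, 13, 16, 15, 14]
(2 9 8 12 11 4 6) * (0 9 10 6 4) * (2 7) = (0 9 8 12 11)(2 10 6 7) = [9, 1, 10, 3, 4, 5, 7, 2, 12, 8, 6, 0, 11]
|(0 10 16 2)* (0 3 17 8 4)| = 8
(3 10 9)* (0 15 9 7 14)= (0 15 9 3 10 7 14)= [15, 1, 2, 10, 4, 5, 6, 14, 8, 3, 7, 11, 12, 13, 0, 9]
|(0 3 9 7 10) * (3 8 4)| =7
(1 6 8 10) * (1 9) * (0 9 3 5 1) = (0 9)(1 6 8 10 3 5) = [9, 6, 2, 5, 4, 1, 8, 7, 10, 0, 3]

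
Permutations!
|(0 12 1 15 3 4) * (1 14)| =|(0 12 14 1 15 3 4)| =7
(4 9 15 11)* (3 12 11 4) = (3 12 11)(4 9 15) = [0, 1, 2, 12, 9, 5, 6, 7, 8, 15, 10, 3, 11, 13, 14, 4]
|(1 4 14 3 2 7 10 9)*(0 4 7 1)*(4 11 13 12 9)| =35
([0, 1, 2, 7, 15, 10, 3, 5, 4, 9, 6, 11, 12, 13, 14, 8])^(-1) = (3 6 10 5 7)(4 8 15)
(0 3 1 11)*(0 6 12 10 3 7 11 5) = [7, 5, 2, 1, 4, 0, 12, 11, 8, 9, 3, 6, 10] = (0 7 11 6 12 10 3 1 5)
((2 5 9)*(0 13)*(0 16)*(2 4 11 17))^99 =(2 4)(5 11)(9 17)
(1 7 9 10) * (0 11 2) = (0 11 2)(1 7 9 10) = [11, 7, 0, 3, 4, 5, 6, 9, 8, 10, 1, 2]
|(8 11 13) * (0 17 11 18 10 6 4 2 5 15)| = 12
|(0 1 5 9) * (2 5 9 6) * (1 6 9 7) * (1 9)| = 7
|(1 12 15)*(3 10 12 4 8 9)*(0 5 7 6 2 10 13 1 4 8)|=45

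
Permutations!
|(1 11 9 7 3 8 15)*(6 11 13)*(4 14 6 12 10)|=|(1 13 12 10 4 14 6 11 9 7 3 8 15)|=13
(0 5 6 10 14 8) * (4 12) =[5, 1, 2, 3, 12, 6, 10, 7, 0, 9, 14, 11, 4, 13, 8] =(0 5 6 10 14 8)(4 12)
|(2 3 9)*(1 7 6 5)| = 12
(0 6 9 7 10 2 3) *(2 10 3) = (10)(0 6 9 7 3) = [6, 1, 2, 0, 4, 5, 9, 3, 8, 7, 10]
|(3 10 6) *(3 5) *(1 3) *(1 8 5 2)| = 10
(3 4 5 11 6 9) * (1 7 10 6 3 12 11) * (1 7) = (3 4 5 7 10 6 9 12 11) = [0, 1, 2, 4, 5, 7, 9, 10, 8, 12, 6, 3, 11]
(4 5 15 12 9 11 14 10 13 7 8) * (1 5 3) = (1 5 15 12 9 11 14 10 13 7 8 4 3) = [0, 5, 2, 1, 3, 15, 6, 8, 4, 11, 13, 14, 9, 7, 10, 12]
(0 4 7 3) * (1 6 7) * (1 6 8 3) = (0 4 6 7 1 8 3) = [4, 8, 2, 0, 6, 5, 7, 1, 3]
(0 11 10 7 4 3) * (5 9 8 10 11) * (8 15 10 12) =(0 5 9 15 10 7 4 3)(8 12) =[5, 1, 2, 0, 3, 9, 6, 4, 12, 15, 7, 11, 8, 13, 14, 10]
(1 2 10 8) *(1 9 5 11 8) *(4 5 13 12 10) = (1 2 4 5 11 8 9 13 12 10) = [0, 2, 4, 3, 5, 11, 6, 7, 9, 13, 1, 8, 10, 12]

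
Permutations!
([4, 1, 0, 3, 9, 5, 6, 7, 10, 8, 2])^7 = [4, 1, 0, 3, 9, 5, 6, 7, 10, 8, 2]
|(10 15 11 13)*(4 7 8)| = |(4 7 8)(10 15 11 13)| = 12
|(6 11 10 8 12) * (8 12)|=|(6 11 10 12)|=4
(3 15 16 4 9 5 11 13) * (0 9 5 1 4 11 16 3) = (0 9 1 4 5 16 11 13)(3 15) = [9, 4, 2, 15, 5, 16, 6, 7, 8, 1, 10, 13, 12, 0, 14, 3, 11]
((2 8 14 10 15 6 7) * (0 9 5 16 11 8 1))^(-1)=((0 9 5 16 11 8 14 10 15 6 7 2 1))^(-1)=(0 1 2 7 6 15 10 14 8 11 16 5 9)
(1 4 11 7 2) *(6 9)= [0, 4, 1, 3, 11, 5, 9, 2, 8, 6, 10, 7]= (1 4 11 7 2)(6 9)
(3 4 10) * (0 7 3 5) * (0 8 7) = (3 4 10 5 8 7) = [0, 1, 2, 4, 10, 8, 6, 3, 7, 9, 5]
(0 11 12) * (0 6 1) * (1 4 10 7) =[11, 0, 2, 3, 10, 5, 4, 1, 8, 9, 7, 12, 6] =(0 11 12 6 4 10 7 1)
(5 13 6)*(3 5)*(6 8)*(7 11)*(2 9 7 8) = (2 9 7 11 8 6 3 5 13) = [0, 1, 9, 5, 4, 13, 3, 11, 6, 7, 10, 8, 12, 2]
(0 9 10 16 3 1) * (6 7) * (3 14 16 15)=(0 9 10 15 3 1)(6 7)(14 16)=[9, 0, 2, 1, 4, 5, 7, 6, 8, 10, 15, 11, 12, 13, 16, 3, 14]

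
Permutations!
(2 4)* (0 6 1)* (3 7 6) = (0 3 7 6 1)(2 4) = [3, 0, 4, 7, 2, 5, 1, 6]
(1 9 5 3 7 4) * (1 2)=(1 9 5 3 7 4 2)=[0, 9, 1, 7, 2, 3, 6, 4, 8, 5]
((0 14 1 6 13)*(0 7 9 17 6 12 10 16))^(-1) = ((0 14 1 12 10 16)(6 13 7 9 17))^(-1) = (0 16 10 12 1 14)(6 17 9 7 13)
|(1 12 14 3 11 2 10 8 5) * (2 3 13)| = 8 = |(1 12 14 13 2 10 8 5)(3 11)|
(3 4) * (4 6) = (3 6 4) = [0, 1, 2, 6, 3, 5, 4]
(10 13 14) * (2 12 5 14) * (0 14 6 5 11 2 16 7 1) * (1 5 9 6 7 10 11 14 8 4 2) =(0 8 4 2 12 14 11 1)(5 7)(6 9)(10 13 16) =[8, 0, 12, 3, 2, 7, 9, 5, 4, 6, 13, 1, 14, 16, 11, 15, 10]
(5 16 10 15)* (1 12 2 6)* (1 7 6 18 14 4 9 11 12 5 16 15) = [0, 5, 18, 3, 9, 15, 7, 6, 8, 11, 1, 12, 2, 13, 4, 16, 10, 17, 14] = (1 5 15 16 10)(2 18 14 4 9 11 12)(6 7)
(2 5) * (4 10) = (2 5)(4 10) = [0, 1, 5, 3, 10, 2, 6, 7, 8, 9, 4]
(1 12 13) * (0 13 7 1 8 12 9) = [13, 9, 2, 3, 4, 5, 6, 1, 12, 0, 10, 11, 7, 8] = (0 13 8 12 7 1 9)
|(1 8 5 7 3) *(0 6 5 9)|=8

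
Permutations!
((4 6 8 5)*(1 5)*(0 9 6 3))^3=((0 9 6 8 1 5 4 3))^3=(0 8 4 9 1 3 6 5)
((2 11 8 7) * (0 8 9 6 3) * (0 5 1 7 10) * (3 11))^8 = (0 10 8)(1 3 7 5 2)(6 9 11)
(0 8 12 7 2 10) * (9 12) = [8, 1, 10, 3, 4, 5, 6, 2, 9, 12, 0, 11, 7] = (0 8 9 12 7 2 10)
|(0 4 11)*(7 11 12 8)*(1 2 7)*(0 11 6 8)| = 15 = |(0 4 12)(1 2 7 6 8)|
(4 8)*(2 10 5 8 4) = (2 10 5 8) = [0, 1, 10, 3, 4, 8, 6, 7, 2, 9, 5]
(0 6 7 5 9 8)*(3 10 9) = [6, 1, 2, 10, 4, 3, 7, 5, 0, 8, 9] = (0 6 7 5 3 10 9 8)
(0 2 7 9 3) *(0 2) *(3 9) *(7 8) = (9)(2 8 7 3) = [0, 1, 8, 2, 4, 5, 6, 3, 7, 9]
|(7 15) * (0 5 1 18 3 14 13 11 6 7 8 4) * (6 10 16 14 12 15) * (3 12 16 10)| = |(0 5 1 18 12 15 8 4)(3 16 14 13 11)(6 7)| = 40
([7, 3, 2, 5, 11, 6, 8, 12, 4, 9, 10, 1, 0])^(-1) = [12, 11, 2, 1, 8, 3, 5, 0, 6, 9, 10, 4, 7]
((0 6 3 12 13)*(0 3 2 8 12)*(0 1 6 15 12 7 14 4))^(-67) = (0 1 14 13 8 15 6 4 3 7 12 2)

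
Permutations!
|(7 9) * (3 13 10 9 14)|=6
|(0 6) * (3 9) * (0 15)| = |(0 6 15)(3 9)| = 6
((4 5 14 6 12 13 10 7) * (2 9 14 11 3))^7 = (2 7 14 5 12 3 10 9 4 6 11 13)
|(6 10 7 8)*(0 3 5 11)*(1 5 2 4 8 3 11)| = 14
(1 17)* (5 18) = (1 17)(5 18) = [0, 17, 2, 3, 4, 18, 6, 7, 8, 9, 10, 11, 12, 13, 14, 15, 16, 1, 5]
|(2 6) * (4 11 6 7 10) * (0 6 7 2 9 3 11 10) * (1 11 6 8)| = 30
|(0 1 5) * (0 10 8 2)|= |(0 1 5 10 8 2)|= 6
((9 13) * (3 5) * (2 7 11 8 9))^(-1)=(2 13 9 8 11 7)(3 5)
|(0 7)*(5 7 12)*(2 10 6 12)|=7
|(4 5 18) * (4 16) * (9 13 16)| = 6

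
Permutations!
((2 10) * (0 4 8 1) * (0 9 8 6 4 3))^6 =((0 3)(1 9 8)(2 10)(4 6))^6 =(10)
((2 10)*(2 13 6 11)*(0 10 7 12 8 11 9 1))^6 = (13)(2 7 12 8 11) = ((0 10 13 6 9 1)(2 7 12 8 11))^6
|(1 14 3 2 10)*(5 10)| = |(1 14 3 2 5 10)| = 6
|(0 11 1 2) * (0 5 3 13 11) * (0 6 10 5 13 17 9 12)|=8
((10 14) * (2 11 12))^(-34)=(14)(2 12 11)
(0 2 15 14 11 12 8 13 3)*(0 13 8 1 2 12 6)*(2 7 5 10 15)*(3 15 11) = [12, 7, 2, 13, 4, 10, 0, 5, 8, 9, 11, 6, 1, 15, 3, 14] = (0 12 1 7 5 10 11 6)(3 13 15 14)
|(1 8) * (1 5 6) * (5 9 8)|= 6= |(1 5 6)(8 9)|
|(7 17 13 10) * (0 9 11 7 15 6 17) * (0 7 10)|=8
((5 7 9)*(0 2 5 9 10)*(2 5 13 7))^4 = (0 7 2)(5 10 13)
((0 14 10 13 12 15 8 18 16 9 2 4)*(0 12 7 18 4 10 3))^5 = ((0 14 3)(2 10 13 7 18 16 9)(4 12 15 8))^5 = (0 3 14)(2 16 7 10 9 18 13)(4 12 15 8)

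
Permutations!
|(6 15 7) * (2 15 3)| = |(2 15 7 6 3)| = 5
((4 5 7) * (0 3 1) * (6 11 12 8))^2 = ((0 3 1)(4 5 7)(6 11 12 8))^2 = (0 1 3)(4 7 5)(6 12)(8 11)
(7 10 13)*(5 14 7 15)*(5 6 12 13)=(5 14 7 10)(6 12 13 15)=[0, 1, 2, 3, 4, 14, 12, 10, 8, 9, 5, 11, 13, 15, 7, 6]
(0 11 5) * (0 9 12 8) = [11, 1, 2, 3, 4, 9, 6, 7, 0, 12, 10, 5, 8] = (0 11 5 9 12 8)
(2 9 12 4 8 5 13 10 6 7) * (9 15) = (2 15 9 12 4 8 5 13 10 6 7) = [0, 1, 15, 3, 8, 13, 7, 2, 5, 12, 6, 11, 4, 10, 14, 9]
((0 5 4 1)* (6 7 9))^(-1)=(0 1 4 5)(6 9 7)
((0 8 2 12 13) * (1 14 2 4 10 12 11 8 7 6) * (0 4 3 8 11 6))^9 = ((0 7)(1 14 2 6)(3 8)(4 10 12 13))^9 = (0 7)(1 14 2 6)(3 8)(4 10 12 13)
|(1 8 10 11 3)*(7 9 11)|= |(1 8 10 7 9 11 3)|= 7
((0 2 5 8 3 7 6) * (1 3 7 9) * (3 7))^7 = (0 7 9 8 2 6 1 3 5)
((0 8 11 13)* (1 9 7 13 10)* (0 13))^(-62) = (13)(0 8 11 10 1 9 7)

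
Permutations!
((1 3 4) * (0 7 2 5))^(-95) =(0 7 2 5)(1 3 4)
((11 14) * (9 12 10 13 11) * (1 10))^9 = (1 13 14 12 10 11 9)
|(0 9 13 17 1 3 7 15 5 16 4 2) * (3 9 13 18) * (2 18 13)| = 28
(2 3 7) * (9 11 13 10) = (2 3 7)(9 11 13 10) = [0, 1, 3, 7, 4, 5, 6, 2, 8, 11, 9, 13, 12, 10]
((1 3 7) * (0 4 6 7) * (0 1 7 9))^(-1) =((0 4 6 9)(1 3))^(-1) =(0 9 6 4)(1 3)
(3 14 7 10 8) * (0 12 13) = (0 12 13)(3 14 7 10 8) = [12, 1, 2, 14, 4, 5, 6, 10, 3, 9, 8, 11, 13, 0, 7]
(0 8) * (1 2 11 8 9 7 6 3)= [9, 2, 11, 1, 4, 5, 3, 6, 0, 7, 10, 8]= (0 9 7 6 3 1 2 11 8)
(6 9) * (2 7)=(2 7)(6 9)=[0, 1, 7, 3, 4, 5, 9, 2, 8, 6]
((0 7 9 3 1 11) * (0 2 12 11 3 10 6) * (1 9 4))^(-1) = (0 6 10 9 3 1 4 7)(2 11 12)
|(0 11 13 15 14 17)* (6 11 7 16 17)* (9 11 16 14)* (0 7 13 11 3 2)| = 30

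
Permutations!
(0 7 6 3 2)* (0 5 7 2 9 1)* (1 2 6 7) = (0 6 3 9 2 5 1) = [6, 0, 5, 9, 4, 1, 3, 7, 8, 2]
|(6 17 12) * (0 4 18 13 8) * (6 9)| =20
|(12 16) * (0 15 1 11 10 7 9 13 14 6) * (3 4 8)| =|(0 15 1 11 10 7 9 13 14 6)(3 4 8)(12 16)| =30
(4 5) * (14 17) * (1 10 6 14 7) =(1 10 6 14 17 7)(4 5) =[0, 10, 2, 3, 5, 4, 14, 1, 8, 9, 6, 11, 12, 13, 17, 15, 16, 7]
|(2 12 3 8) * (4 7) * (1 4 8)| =7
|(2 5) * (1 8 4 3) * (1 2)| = 6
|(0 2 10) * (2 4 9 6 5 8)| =|(0 4 9 6 5 8 2 10)| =8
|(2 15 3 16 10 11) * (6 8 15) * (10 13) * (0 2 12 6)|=18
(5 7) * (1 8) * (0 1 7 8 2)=(0 1 2)(5 8 7)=[1, 2, 0, 3, 4, 8, 6, 5, 7]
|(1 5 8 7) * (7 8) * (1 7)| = |(8)(1 5)| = 2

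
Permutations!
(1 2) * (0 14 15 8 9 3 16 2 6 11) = (0 14 15 8 9 3 16 2 1 6 11) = [14, 6, 1, 16, 4, 5, 11, 7, 9, 3, 10, 0, 12, 13, 15, 8, 2]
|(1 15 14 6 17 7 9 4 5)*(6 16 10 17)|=10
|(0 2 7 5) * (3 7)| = 5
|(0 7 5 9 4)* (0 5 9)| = 5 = |(0 7 9 4 5)|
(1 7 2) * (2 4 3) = (1 7 4 3 2) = [0, 7, 1, 2, 3, 5, 6, 4]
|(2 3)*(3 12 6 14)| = |(2 12 6 14 3)| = 5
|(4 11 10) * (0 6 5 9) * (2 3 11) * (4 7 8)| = 28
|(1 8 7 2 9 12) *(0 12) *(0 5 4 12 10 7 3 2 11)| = |(0 10 7 11)(1 8 3 2 9 5 4 12)| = 8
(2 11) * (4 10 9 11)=[0, 1, 4, 3, 10, 5, 6, 7, 8, 11, 9, 2]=(2 4 10 9 11)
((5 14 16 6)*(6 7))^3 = ((5 14 16 7 6))^3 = (5 7 14 6 16)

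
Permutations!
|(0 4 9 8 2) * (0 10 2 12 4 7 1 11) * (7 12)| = |(0 12 4 9 8 7 1 11)(2 10)| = 8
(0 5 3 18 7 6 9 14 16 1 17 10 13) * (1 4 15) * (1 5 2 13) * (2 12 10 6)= [12, 17, 13, 18, 15, 3, 9, 2, 8, 14, 1, 11, 10, 0, 16, 5, 4, 6, 7]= (0 12 10 1 17 6 9 14 16 4 15 5 3 18 7 2 13)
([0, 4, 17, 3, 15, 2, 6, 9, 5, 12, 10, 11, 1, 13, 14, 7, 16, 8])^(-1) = [0, 12, 5, 3, 1, 8, 6, 15, 17, 7, 10, 11, 9, 13, 14, 4, 16, 2]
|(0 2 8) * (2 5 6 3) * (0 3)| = |(0 5 6)(2 8 3)| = 3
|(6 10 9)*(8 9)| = |(6 10 8 9)| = 4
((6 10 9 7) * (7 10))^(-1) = (6 7)(9 10)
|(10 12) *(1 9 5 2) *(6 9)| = 10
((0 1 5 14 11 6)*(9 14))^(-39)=(0 9 6 5 11 1 14)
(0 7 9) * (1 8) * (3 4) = [7, 8, 2, 4, 3, 5, 6, 9, 1, 0] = (0 7 9)(1 8)(3 4)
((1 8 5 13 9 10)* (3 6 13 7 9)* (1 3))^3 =(1 7 3)(5 10 13)(6 8 9)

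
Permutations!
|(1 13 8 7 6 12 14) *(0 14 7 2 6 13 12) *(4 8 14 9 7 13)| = 28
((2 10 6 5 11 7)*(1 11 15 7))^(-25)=((1 11)(2 10 6 5 15 7))^(-25)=(1 11)(2 7 15 5 6 10)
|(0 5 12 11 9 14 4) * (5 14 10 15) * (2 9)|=21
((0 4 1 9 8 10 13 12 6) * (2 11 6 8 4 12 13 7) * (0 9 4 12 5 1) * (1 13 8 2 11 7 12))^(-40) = ((0 5 13 8 10 12 2 7 11 6 9 1 4))^(-40) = (0 4 1 9 6 11 7 2 12 10 8 13 5)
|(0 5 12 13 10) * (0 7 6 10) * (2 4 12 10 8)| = 10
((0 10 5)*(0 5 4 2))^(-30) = (0 4)(2 10)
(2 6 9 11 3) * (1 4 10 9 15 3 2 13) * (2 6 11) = (1 4 10 9 2 11 6 15 3 13) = [0, 4, 11, 13, 10, 5, 15, 7, 8, 2, 9, 6, 12, 1, 14, 3]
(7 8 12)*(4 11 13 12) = (4 11 13 12 7 8) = [0, 1, 2, 3, 11, 5, 6, 8, 4, 9, 10, 13, 7, 12]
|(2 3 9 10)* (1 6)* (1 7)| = |(1 6 7)(2 3 9 10)| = 12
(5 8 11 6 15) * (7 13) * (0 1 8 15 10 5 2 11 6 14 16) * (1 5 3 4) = (0 5 15 2 11 14 16)(1 8 6 10 3 4)(7 13) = [5, 8, 11, 4, 1, 15, 10, 13, 6, 9, 3, 14, 12, 7, 16, 2, 0]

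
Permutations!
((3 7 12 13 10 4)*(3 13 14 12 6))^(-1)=((3 7 6)(4 13 10)(12 14))^(-1)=(3 6 7)(4 10 13)(12 14)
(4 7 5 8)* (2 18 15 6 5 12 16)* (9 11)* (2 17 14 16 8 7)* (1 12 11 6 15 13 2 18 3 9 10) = (1 12 8 4 18 13 2 3 9 6 5 7 11 10)(14 16 17) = [0, 12, 3, 9, 18, 7, 5, 11, 4, 6, 1, 10, 8, 2, 16, 15, 17, 14, 13]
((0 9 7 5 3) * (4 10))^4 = (10)(0 3 5 7 9)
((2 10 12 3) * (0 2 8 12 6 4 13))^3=((0 2 10 6 4 13)(3 8 12))^3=(0 6)(2 4)(10 13)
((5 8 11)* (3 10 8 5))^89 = (3 10 8 11)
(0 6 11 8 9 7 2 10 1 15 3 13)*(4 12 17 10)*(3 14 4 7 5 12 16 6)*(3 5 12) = (0 5 3 13)(1 15 14 4 16 6 11 8 9 12 17 10)(2 7) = [5, 15, 7, 13, 16, 3, 11, 2, 9, 12, 1, 8, 17, 0, 4, 14, 6, 10]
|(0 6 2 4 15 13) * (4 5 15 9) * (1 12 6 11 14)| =|(0 11 14 1 12 6 2 5 15 13)(4 9)| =10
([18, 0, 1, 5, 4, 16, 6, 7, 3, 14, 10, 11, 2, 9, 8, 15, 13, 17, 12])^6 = (0 18 12 2 1)(3 8 14 9 13 16 5)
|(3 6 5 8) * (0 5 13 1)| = 7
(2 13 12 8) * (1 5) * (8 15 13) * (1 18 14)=(1 5 18 14)(2 8)(12 15 13)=[0, 5, 8, 3, 4, 18, 6, 7, 2, 9, 10, 11, 15, 12, 1, 13, 16, 17, 14]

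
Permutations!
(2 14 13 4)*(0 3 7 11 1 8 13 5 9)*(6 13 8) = (0 3 7 11 1 6 13 4 2 14 5 9) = [3, 6, 14, 7, 2, 9, 13, 11, 8, 0, 10, 1, 12, 4, 5]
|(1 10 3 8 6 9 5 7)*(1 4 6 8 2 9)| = 9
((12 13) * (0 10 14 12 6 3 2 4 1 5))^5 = ((0 10 14 12 13 6 3 2 4 1 5))^5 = (0 6 5 13 1 12 4 14 2 10 3)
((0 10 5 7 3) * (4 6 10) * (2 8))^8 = (0 4 6 10 5 7 3)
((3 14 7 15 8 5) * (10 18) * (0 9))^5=(0 9)(3 5 8 15 7 14)(10 18)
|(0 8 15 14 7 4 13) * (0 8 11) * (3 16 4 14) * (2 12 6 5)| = |(0 11)(2 12 6 5)(3 16 4 13 8 15)(7 14)| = 12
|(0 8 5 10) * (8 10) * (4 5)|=|(0 10)(4 5 8)|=6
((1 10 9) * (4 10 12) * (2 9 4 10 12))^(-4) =(1 9 2)(4 10 12)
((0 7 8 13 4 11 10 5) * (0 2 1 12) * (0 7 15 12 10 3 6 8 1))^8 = ((0 15 12 7 1 10 5 2)(3 6 8 13 4 11))^8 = (15)(3 8 4)(6 13 11)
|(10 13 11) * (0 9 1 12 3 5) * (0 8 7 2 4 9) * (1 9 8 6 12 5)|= 60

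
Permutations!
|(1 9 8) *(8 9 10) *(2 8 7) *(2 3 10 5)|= 12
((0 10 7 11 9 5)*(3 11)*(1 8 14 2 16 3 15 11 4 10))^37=((0 1 8 14 2 16 3 4 10 7 15 11 9 5))^37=(0 7 2 5 10 14 9 4 8 11 3 1 15 16)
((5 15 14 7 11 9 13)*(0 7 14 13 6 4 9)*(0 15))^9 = ((0 7 11 15 13 5)(4 9 6))^9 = (0 15)(5 11)(7 13)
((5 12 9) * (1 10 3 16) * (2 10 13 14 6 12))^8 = ((1 13 14 6 12 9 5 2 10 3 16))^8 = (1 10 9 14 16 2 12 13 3 5 6)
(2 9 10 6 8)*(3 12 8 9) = (2 3 12 8)(6 9 10) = [0, 1, 3, 12, 4, 5, 9, 7, 2, 10, 6, 11, 8]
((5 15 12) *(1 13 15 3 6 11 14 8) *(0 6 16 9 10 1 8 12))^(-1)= ((0 6 11 14 12 5 3 16 9 10 1 13 15))^(-1)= (0 15 13 1 10 9 16 3 5 12 14 11 6)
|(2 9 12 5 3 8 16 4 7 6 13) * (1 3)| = |(1 3 8 16 4 7 6 13 2 9 12 5)| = 12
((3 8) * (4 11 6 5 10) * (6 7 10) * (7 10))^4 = ((3 8)(4 11 10)(5 6))^4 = (4 11 10)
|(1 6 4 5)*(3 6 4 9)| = 3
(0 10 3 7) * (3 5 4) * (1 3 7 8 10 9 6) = (0 9 6 1 3 8 10 5 4 7) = [9, 3, 2, 8, 7, 4, 1, 0, 10, 6, 5]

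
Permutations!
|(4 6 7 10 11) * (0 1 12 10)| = |(0 1 12 10 11 4 6 7)| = 8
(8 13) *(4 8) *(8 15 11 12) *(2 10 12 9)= [0, 1, 10, 3, 15, 5, 6, 7, 13, 2, 12, 9, 8, 4, 14, 11]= (2 10 12 8 13 4 15 11 9)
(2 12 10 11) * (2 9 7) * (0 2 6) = [2, 1, 12, 3, 4, 5, 0, 6, 8, 7, 11, 9, 10] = (0 2 12 10 11 9 7 6)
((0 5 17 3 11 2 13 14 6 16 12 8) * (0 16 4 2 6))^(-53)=((0 5 17 3 11 6 4 2 13 14)(8 16 12))^(-53)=(0 2 11 5 13 6 17 14 4 3)(8 16 12)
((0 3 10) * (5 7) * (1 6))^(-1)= ((0 3 10)(1 6)(5 7))^(-1)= (0 10 3)(1 6)(5 7)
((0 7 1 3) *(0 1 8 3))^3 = ((0 7 8 3 1))^3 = (0 3 7 1 8)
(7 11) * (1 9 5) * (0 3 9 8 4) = (0 3 9 5 1 8 4)(7 11) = [3, 8, 2, 9, 0, 1, 6, 11, 4, 5, 10, 7]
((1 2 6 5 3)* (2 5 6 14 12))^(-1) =(1 3 5)(2 12 14)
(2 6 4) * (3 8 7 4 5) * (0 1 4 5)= (0 1 4 2 6)(3 8 7 5)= [1, 4, 6, 8, 2, 3, 0, 5, 7]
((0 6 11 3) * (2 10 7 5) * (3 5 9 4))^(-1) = ((0 6 11 5 2 10 7 9 4 3))^(-1) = (0 3 4 9 7 10 2 5 11 6)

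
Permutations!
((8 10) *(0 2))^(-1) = (0 2)(8 10)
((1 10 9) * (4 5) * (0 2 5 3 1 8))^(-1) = (0 8 9 10 1 3 4 5 2)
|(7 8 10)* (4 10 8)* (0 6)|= 6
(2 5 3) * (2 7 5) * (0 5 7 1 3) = (7)(0 5)(1 3) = [5, 3, 2, 1, 4, 0, 6, 7]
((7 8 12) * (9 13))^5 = (7 12 8)(9 13)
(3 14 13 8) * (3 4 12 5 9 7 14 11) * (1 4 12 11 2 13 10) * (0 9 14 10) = [9, 4, 13, 2, 11, 14, 6, 10, 12, 7, 1, 3, 5, 8, 0] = (0 9 7 10 1 4 11 3 2 13 8 12 5 14)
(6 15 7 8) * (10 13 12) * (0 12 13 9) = (0 12 10 9)(6 15 7 8) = [12, 1, 2, 3, 4, 5, 15, 8, 6, 0, 9, 11, 10, 13, 14, 7]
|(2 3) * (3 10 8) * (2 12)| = |(2 10 8 3 12)| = 5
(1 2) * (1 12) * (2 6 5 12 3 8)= (1 6 5 12)(2 3 8)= [0, 6, 3, 8, 4, 12, 5, 7, 2, 9, 10, 11, 1]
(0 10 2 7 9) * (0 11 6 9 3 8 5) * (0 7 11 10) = (2 11 6 9 10)(3 8 5 7) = [0, 1, 11, 8, 4, 7, 9, 3, 5, 10, 2, 6]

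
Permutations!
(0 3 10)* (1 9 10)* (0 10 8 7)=(10)(0 3 1 9 8 7)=[3, 9, 2, 1, 4, 5, 6, 0, 7, 8, 10]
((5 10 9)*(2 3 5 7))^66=(10)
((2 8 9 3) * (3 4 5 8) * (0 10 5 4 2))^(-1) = (0 3 2 9 8 5 10)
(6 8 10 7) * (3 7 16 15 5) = (3 7 6 8 10 16 15 5) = [0, 1, 2, 7, 4, 3, 8, 6, 10, 9, 16, 11, 12, 13, 14, 5, 15]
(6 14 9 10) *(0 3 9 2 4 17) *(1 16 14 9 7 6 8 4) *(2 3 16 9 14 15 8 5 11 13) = (0 16 15 8 4 17)(1 9 10 5 11 13 2)(3 7 6 14) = [16, 9, 1, 7, 17, 11, 14, 6, 4, 10, 5, 13, 12, 2, 3, 8, 15, 0]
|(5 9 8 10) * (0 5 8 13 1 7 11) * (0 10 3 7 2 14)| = |(0 5 9 13 1 2 14)(3 7 11 10 8)| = 35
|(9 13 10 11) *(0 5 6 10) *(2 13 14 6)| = 20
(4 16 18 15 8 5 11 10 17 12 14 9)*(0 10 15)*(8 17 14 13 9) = (0 10 14 8 5 11 15 17 12 13 9 4 16 18) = [10, 1, 2, 3, 16, 11, 6, 7, 5, 4, 14, 15, 13, 9, 8, 17, 18, 12, 0]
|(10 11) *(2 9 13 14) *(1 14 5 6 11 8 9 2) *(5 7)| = 8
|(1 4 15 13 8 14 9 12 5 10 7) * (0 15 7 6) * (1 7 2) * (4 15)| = |(0 4 2 1 15 13 8 14 9 12 5 10 6)| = 13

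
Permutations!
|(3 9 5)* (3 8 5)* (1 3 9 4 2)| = |(9)(1 3 4 2)(5 8)| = 4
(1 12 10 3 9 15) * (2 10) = (1 12 2 10 3 9 15) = [0, 12, 10, 9, 4, 5, 6, 7, 8, 15, 3, 11, 2, 13, 14, 1]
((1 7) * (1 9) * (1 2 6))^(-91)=((1 7 9 2 6))^(-91)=(1 6 2 9 7)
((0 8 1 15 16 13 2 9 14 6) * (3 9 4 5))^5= ((0 8 1 15 16 13 2 4 5 3 9 14 6))^5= (0 13 9 1 4 6 16 3 8 2 14 15 5)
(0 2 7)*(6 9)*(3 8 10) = (0 2 7)(3 8 10)(6 9) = [2, 1, 7, 8, 4, 5, 9, 0, 10, 6, 3]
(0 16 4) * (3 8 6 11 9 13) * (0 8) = (0 16 4 8 6 11 9 13 3) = [16, 1, 2, 0, 8, 5, 11, 7, 6, 13, 10, 9, 12, 3, 14, 15, 4]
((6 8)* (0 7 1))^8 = (8)(0 1 7)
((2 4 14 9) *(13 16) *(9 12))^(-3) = ((2 4 14 12 9)(13 16))^(-3) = (2 14 9 4 12)(13 16)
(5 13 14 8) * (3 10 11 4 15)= (3 10 11 4 15)(5 13 14 8)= [0, 1, 2, 10, 15, 13, 6, 7, 5, 9, 11, 4, 12, 14, 8, 3]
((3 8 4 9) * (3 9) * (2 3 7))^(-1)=((9)(2 3 8 4 7))^(-1)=(9)(2 7 4 8 3)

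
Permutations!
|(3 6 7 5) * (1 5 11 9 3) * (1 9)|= 7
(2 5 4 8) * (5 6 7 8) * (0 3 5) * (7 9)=(0 3 5 4)(2 6 9 7 8)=[3, 1, 6, 5, 0, 4, 9, 8, 2, 7]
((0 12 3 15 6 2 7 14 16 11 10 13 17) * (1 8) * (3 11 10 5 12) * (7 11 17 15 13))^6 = (0 11 13 12 6)(2 3 5 15 17)(7 16)(10 14)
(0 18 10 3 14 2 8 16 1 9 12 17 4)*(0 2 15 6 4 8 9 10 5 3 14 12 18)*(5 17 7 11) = (1 10 14 15 6 4 2 9 18 17 8 16)(3 12 7 11 5) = [0, 10, 9, 12, 2, 3, 4, 11, 16, 18, 14, 5, 7, 13, 15, 6, 1, 8, 17]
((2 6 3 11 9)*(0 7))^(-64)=((0 7)(2 6 3 11 9))^(-64)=(2 6 3 11 9)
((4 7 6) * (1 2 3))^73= (1 2 3)(4 7 6)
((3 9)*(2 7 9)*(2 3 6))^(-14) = ((2 7 9 6))^(-14) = (2 9)(6 7)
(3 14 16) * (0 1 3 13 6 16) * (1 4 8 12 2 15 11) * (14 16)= (0 4 8 12 2 15 11 1 3 16 13 6 14)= [4, 3, 15, 16, 8, 5, 14, 7, 12, 9, 10, 1, 2, 6, 0, 11, 13]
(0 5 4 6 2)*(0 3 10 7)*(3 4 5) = (0 3 10 7)(2 4 6) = [3, 1, 4, 10, 6, 5, 2, 0, 8, 9, 7]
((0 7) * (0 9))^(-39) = (9)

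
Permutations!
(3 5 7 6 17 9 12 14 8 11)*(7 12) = [0, 1, 2, 5, 4, 12, 17, 6, 11, 7, 10, 3, 14, 13, 8, 15, 16, 9] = (3 5 12 14 8 11)(6 17 9 7)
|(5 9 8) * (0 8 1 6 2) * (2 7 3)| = 9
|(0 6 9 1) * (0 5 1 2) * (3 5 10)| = |(0 6 9 2)(1 10 3 5)| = 4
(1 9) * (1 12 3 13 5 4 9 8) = (1 8)(3 13 5 4 9 12) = [0, 8, 2, 13, 9, 4, 6, 7, 1, 12, 10, 11, 3, 5]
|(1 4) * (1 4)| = 1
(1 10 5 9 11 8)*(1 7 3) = (1 10 5 9 11 8 7 3) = [0, 10, 2, 1, 4, 9, 6, 3, 7, 11, 5, 8]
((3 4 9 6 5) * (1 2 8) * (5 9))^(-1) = (1 8 2)(3 5 4)(6 9)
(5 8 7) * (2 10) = [0, 1, 10, 3, 4, 8, 6, 5, 7, 9, 2] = (2 10)(5 8 7)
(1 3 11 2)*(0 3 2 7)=[3, 2, 1, 11, 4, 5, 6, 0, 8, 9, 10, 7]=(0 3 11 7)(1 2)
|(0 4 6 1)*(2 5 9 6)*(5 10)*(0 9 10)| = 6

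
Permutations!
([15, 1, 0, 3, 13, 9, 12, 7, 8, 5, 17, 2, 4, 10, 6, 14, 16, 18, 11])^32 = (0 17 12)(2 10 6)(4 15 18)(11 13 14)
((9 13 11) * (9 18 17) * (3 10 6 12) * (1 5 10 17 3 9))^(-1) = ((1 5 10 6 12 9 13 11 18 3 17))^(-1) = (1 17 3 18 11 13 9 12 6 10 5)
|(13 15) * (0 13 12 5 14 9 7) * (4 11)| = 8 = |(0 13 15 12 5 14 9 7)(4 11)|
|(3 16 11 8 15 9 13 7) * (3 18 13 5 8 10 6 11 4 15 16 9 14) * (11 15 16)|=|(3 9 5 8 11 10 6 15 14)(4 16)(7 18 13)|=18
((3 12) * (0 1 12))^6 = ((0 1 12 3))^6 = (0 12)(1 3)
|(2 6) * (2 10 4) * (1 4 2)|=6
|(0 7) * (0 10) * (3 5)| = |(0 7 10)(3 5)| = 6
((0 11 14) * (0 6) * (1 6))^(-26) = (0 6 1 14 11)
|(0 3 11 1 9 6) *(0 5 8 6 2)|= 6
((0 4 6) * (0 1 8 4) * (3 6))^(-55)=(8)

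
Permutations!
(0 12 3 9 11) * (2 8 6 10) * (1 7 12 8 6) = (0 8 1 7 12 3 9 11)(2 6 10) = [8, 7, 6, 9, 4, 5, 10, 12, 1, 11, 2, 0, 3]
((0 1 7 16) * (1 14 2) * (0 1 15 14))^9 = (16) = ((1 7 16)(2 15 14))^9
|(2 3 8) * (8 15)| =4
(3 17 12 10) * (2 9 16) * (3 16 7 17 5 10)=[0, 1, 9, 5, 4, 10, 6, 17, 8, 7, 16, 11, 3, 13, 14, 15, 2, 12]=(2 9 7 17 12 3 5 10 16)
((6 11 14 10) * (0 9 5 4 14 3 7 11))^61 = ((0 9 5 4 14 10 6)(3 7 11))^61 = (0 10 4 9 6 14 5)(3 7 11)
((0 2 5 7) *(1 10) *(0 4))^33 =((0 2 5 7 4)(1 10))^33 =(0 7 2 4 5)(1 10)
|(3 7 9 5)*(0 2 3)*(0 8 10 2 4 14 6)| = 28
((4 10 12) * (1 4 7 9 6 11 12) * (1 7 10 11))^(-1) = ((1 4 11 12 10 7 9 6))^(-1) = (1 6 9 7 10 12 11 4)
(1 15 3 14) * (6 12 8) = (1 15 3 14)(6 12 8) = [0, 15, 2, 14, 4, 5, 12, 7, 6, 9, 10, 11, 8, 13, 1, 3]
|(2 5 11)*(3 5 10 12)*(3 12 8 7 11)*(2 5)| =7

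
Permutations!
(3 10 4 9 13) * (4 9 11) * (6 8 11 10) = [0, 1, 2, 6, 10, 5, 8, 7, 11, 13, 9, 4, 12, 3] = (3 6 8 11 4 10 9 13)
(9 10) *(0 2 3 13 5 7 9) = (0 2 3 13 5 7 9 10) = [2, 1, 3, 13, 4, 7, 6, 9, 8, 10, 0, 11, 12, 5]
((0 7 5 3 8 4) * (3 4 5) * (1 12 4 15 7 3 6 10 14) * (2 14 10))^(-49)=(0 4 12 1 14 2 6 7 15 5 8 3)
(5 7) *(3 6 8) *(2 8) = (2 8 3 6)(5 7) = [0, 1, 8, 6, 4, 7, 2, 5, 3]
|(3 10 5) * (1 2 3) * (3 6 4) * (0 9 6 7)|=|(0 9 6 4 3 10 5 1 2 7)|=10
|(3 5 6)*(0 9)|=6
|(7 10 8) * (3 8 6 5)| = 6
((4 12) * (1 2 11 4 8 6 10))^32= (12)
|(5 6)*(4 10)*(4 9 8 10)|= |(5 6)(8 10 9)|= 6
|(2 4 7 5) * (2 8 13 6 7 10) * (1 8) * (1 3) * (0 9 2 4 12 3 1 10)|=42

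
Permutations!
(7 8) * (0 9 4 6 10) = (0 9 4 6 10)(7 8) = [9, 1, 2, 3, 6, 5, 10, 8, 7, 4, 0]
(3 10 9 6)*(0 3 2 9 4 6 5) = (0 3 10 4 6 2 9 5) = [3, 1, 9, 10, 6, 0, 2, 7, 8, 5, 4]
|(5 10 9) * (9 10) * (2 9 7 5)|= 2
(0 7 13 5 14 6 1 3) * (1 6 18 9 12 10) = (0 7 13 5 14 18 9 12 10 1 3) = [7, 3, 2, 0, 4, 14, 6, 13, 8, 12, 1, 11, 10, 5, 18, 15, 16, 17, 9]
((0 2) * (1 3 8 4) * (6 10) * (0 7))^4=(10)(0 2 7)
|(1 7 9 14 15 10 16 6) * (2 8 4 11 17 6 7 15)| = |(1 15 10 16 7 9 14 2 8 4 11 17 6)| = 13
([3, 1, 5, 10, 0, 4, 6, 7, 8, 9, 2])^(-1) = (0 4 5 2 10 3)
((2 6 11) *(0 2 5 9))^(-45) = ((0 2 6 11 5 9))^(-45) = (0 11)(2 5)(6 9)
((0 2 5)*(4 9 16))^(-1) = ((0 2 5)(4 9 16))^(-1) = (0 5 2)(4 16 9)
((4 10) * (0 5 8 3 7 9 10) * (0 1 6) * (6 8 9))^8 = ((0 5 9 10 4 1 8 3 7 6))^8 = (0 7 8 4 9)(1 10 5 6 3)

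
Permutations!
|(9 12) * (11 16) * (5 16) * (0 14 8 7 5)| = 14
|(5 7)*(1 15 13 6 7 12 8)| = 8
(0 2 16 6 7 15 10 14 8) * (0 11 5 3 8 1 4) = (0 2 16 6 7 15 10 14 1 4)(3 8 11 5) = [2, 4, 16, 8, 0, 3, 7, 15, 11, 9, 14, 5, 12, 13, 1, 10, 6]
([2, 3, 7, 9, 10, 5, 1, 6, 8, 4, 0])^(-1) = [10, 6, 0, 1, 9, 5, 7, 2, 8, 3, 4]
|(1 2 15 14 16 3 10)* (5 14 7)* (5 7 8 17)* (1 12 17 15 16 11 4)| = 22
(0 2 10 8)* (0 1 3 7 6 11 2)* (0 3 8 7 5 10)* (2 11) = (11)(0 3 5 10 7 6 2)(1 8) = [3, 8, 0, 5, 4, 10, 2, 6, 1, 9, 7, 11]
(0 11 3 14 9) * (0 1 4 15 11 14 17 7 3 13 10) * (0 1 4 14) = [0, 14, 2, 17, 15, 5, 6, 3, 8, 4, 1, 13, 12, 10, 9, 11, 16, 7] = (1 14 9 4 15 11 13 10)(3 17 7)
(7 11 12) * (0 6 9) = [6, 1, 2, 3, 4, 5, 9, 11, 8, 0, 10, 12, 7] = (0 6 9)(7 11 12)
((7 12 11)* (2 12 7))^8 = ((2 12 11))^8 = (2 11 12)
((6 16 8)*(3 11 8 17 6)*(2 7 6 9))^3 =(2 16)(6 9)(7 17)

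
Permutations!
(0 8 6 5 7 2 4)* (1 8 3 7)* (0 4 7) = (0 3)(1 8 6 5)(2 7) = [3, 8, 7, 0, 4, 1, 5, 2, 6]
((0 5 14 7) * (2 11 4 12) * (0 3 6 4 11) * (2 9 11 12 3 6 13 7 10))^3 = ((0 5 14 10 2)(3 13 7 6 4)(9 11 12))^3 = (0 10 5 2 14)(3 6 13 4 7)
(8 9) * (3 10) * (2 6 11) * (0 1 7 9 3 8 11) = (0 1 7 9 11 2 6)(3 10 8) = [1, 7, 6, 10, 4, 5, 0, 9, 3, 11, 8, 2]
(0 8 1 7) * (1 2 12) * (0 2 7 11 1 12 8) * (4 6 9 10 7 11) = [0, 4, 8, 3, 6, 5, 9, 2, 11, 10, 7, 1, 12] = (12)(1 4 6 9 10 7 2 8 11)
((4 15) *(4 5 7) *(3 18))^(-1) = ((3 18)(4 15 5 7))^(-1) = (3 18)(4 7 5 15)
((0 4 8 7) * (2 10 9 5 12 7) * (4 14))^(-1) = ((0 14 4 8 2 10 9 5 12 7))^(-1) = (0 7 12 5 9 10 2 8 4 14)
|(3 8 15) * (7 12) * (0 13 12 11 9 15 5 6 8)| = 24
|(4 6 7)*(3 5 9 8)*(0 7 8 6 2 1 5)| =10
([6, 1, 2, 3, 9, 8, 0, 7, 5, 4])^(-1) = [6, 1, 2, 3, 9, 8, 0, 7, 5, 4]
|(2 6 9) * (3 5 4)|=3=|(2 6 9)(3 5 4)|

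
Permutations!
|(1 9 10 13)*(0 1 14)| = 6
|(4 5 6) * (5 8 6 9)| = |(4 8 6)(5 9)| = 6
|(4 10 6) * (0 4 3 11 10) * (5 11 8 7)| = |(0 4)(3 8 7 5 11 10 6)| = 14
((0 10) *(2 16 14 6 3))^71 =((0 10)(2 16 14 6 3))^71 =(0 10)(2 16 14 6 3)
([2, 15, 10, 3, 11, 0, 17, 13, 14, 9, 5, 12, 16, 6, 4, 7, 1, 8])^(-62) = (0 10)(1 12 4 8 6 7)(2 5)(11 14 17 13 15 16)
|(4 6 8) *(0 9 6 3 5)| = 7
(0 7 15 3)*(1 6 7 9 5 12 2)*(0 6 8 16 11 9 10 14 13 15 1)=(0 10 14 13 15 3 6 7 1 8 16 11 9 5 12 2)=[10, 8, 0, 6, 4, 12, 7, 1, 16, 5, 14, 9, 2, 15, 13, 3, 11]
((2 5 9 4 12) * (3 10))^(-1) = ((2 5 9 4 12)(3 10))^(-1) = (2 12 4 9 5)(3 10)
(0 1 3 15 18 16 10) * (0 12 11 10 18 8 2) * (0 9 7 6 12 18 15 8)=(0 1 3 8 2 9 7 6 12 11 10 18 16 15)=[1, 3, 9, 8, 4, 5, 12, 6, 2, 7, 18, 10, 11, 13, 14, 0, 15, 17, 16]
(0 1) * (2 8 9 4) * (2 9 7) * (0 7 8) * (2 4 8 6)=(0 1 7 4 9 8 6 2)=[1, 7, 0, 3, 9, 5, 2, 4, 6, 8]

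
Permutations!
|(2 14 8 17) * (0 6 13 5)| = 4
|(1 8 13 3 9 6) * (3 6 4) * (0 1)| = 15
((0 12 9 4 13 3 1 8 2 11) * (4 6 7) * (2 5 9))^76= (1 6 3 9 13 5 4 8 7)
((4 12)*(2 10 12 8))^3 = ((2 10 12 4 8))^3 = (2 4 10 8 12)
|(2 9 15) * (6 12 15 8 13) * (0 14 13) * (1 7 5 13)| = |(0 14 1 7 5 13 6 12 15 2 9 8)| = 12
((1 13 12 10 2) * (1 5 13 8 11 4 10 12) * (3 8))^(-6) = ((1 3 8 11 4 10 2 5 13))^(-6) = (1 11 2)(3 4 5)(8 10 13)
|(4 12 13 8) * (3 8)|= 5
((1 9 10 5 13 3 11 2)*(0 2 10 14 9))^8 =(14)(0 1 2)(3 5 11 13 10)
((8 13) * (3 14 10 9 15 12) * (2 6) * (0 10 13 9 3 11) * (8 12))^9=((0 10 3 14 13 12 11)(2 6)(8 9 15))^9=(15)(0 3 13 11 10 14 12)(2 6)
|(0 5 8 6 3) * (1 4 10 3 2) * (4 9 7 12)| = |(0 5 8 6 2 1 9 7 12 4 10 3)| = 12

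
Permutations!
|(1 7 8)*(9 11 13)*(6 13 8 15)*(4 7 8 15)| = 10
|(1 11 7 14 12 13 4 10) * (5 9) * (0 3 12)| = 10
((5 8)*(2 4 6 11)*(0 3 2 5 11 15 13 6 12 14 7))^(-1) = (0 7 14 12 4 2 3)(5 11 8)(6 13 15)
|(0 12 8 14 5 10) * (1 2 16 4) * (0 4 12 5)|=|(0 5 10 4 1 2 16 12 8 14)|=10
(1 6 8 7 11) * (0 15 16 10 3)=[15, 6, 2, 0, 4, 5, 8, 11, 7, 9, 3, 1, 12, 13, 14, 16, 10]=(0 15 16 10 3)(1 6 8 7 11)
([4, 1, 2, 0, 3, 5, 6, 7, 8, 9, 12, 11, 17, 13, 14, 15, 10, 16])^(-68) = [4, 1, 2, 0, 3, 5, 6, 7, 8, 9, 10, 11, 12, 13, 14, 15, 16, 17]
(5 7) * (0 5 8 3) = (0 5 7 8 3) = [5, 1, 2, 0, 4, 7, 6, 8, 3]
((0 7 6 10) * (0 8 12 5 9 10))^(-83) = (0 7 6)(5 10 12 9 8)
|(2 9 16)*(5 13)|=6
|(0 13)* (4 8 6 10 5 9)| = |(0 13)(4 8 6 10 5 9)| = 6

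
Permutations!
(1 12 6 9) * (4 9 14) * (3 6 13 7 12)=(1 3 6 14 4 9)(7 12 13)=[0, 3, 2, 6, 9, 5, 14, 12, 8, 1, 10, 11, 13, 7, 4]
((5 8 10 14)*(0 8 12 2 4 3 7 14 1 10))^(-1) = (0 8)(1 10)(2 12 5 14 7 3 4)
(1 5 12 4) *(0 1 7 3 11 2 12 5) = (0 1)(2 12 4 7 3 11) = [1, 0, 12, 11, 7, 5, 6, 3, 8, 9, 10, 2, 4]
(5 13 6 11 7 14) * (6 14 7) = [0, 1, 2, 3, 4, 13, 11, 7, 8, 9, 10, 6, 12, 14, 5] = (5 13 14)(6 11)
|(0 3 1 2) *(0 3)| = 3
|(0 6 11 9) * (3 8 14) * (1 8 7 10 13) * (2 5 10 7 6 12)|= |(0 12 2 5 10 13 1 8 14 3 6 11 9)|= 13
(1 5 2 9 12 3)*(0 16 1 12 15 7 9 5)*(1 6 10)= (0 16 6 10 1)(2 5)(3 12)(7 9 15)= [16, 0, 5, 12, 4, 2, 10, 9, 8, 15, 1, 11, 3, 13, 14, 7, 6]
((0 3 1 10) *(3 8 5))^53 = ((0 8 5 3 1 10))^53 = (0 10 1 3 5 8)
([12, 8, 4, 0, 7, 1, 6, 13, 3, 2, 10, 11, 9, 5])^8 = [1, 7, 0, 5, 12, 4, 6, 9, 13, 3, 10, 11, 8, 2]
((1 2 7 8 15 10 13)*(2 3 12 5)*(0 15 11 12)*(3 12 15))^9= (0 3)(1 13 10 15 11 8 7 2 5 12)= ((0 3)(1 12 5 2 7 8 11 15 10 13))^9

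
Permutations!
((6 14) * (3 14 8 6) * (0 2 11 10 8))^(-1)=(0 6 8 10 11 2)(3 14)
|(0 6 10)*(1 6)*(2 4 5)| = 12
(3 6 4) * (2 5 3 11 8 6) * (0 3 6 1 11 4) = (0 3 2 5 6)(1 11 8) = [3, 11, 5, 2, 4, 6, 0, 7, 1, 9, 10, 8]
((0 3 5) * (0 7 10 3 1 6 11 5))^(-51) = ((0 1 6 11 5 7 10 3))^(-51) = (0 7 6 3 5 1 10 11)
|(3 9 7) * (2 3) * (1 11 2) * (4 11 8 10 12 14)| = 11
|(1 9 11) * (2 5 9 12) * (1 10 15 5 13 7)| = 5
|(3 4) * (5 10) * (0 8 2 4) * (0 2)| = |(0 8)(2 4 3)(5 10)| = 6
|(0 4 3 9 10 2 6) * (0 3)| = 10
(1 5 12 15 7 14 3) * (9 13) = (1 5 12 15 7 14 3)(9 13) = [0, 5, 2, 1, 4, 12, 6, 14, 8, 13, 10, 11, 15, 9, 3, 7]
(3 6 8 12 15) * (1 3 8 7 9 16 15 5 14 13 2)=(1 3 6 7 9 16 15 8 12 5 14 13 2)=[0, 3, 1, 6, 4, 14, 7, 9, 12, 16, 10, 11, 5, 2, 13, 8, 15]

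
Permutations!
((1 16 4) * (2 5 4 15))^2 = (1 15 5)(2 4 16)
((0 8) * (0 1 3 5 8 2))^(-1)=((0 2)(1 3 5 8))^(-1)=(0 2)(1 8 5 3)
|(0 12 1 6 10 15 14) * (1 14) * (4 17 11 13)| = 12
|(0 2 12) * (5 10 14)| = |(0 2 12)(5 10 14)| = 3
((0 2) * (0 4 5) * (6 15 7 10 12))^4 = (6 12 10 7 15)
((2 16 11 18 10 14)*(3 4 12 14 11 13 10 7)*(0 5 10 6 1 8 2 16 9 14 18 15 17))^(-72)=((0 5 10 11 15 17)(1 8 2 9 14 16 13 6)(3 4 12 18 7))^(-72)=(3 18 4 7 12)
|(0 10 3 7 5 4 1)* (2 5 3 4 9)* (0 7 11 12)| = |(0 10 4 1 7 3 11 12)(2 5 9)| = 24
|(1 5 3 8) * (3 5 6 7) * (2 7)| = 6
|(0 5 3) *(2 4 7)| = 3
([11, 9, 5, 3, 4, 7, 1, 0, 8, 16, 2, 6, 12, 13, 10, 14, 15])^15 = (0 1 15 2)(5 11 9 14)(6 16 10 7)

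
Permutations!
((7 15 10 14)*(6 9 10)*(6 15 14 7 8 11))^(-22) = (15)(6 11 8 14 7 10 9)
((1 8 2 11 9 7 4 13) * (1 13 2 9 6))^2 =((13)(1 8 9 7 4 2 11 6))^2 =(13)(1 9 4 11)(2 6 8 7)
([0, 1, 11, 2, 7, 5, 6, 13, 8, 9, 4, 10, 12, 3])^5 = (2 13 4 11 3 7 10)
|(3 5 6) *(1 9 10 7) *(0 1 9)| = |(0 1)(3 5 6)(7 9 10)| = 6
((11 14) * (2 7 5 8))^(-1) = (2 8 5 7)(11 14)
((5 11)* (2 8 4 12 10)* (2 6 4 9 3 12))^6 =((2 8 9 3 12 10 6 4)(5 11))^6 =(2 6 12 9)(3 8 4 10)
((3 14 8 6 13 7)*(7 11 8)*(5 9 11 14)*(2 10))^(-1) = (2 10)(3 7 14 13 6 8 11 9 5)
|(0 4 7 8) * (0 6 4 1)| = |(0 1)(4 7 8 6)| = 4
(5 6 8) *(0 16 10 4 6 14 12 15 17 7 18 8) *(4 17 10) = (0 16 4 6)(5 14 12 15 10 17 7 18 8) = [16, 1, 2, 3, 6, 14, 0, 18, 5, 9, 17, 11, 15, 13, 12, 10, 4, 7, 8]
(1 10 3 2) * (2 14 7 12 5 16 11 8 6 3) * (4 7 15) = (1 10 2)(3 14 15 4 7 12 5 16 11 8 6) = [0, 10, 1, 14, 7, 16, 3, 12, 6, 9, 2, 8, 5, 13, 15, 4, 11]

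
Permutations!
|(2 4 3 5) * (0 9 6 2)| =7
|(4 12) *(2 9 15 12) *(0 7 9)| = |(0 7 9 15 12 4 2)| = 7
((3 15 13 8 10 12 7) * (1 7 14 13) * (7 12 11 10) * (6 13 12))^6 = ((1 6 13 8 7 3 15)(10 11)(12 14))^6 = (1 15 3 7 8 13 6)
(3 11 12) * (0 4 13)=(0 4 13)(3 11 12)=[4, 1, 2, 11, 13, 5, 6, 7, 8, 9, 10, 12, 3, 0]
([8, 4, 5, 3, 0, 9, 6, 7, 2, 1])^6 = [4, 9, 8, 3, 1, 2, 6, 7, 0, 5]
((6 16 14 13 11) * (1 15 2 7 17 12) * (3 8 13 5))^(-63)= ((1 15 2 7 17 12)(3 8 13 11 6 16 14 5))^(-63)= (1 7)(2 12)(3 8 13 11 6 16 14 5)(15 17)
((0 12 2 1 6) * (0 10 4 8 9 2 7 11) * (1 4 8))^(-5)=(0 11 7 12)(1 10 9 4 6 8 2)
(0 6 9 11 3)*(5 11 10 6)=(0 5 11 3)(6 9 10)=[5, 1, 2, 0, 4, 11, 9, 7, 8, 10, 6, 3]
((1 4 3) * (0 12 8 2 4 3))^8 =(0 2 12 4 8)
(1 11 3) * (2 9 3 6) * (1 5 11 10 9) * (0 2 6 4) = (0 2 1 10 9 3 5 11 4) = [2, 10, 1, 5, 0, 11, 6, 7, 8, 3, 9, 4]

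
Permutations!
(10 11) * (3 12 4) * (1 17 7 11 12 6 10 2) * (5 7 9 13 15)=(1 17 9 13 15 5 7 11 2)(3 6 10 12 4)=[0, 17, 1, 6, 3, 7, 10, 11, 8, 13, 12, 2, 4, 15, 14, 5, 16, 9]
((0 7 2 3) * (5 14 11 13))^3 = (0 3 2 7)(5 13 11 14)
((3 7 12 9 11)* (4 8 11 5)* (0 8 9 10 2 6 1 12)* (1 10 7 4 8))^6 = (0 12)(1 7) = ((0 1 12 7)(2 6 10)(3 4 9 5 8 11))^6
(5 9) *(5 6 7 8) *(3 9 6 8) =[0, 1, 2, 9, 4, 6, 7, 3, 5, 8] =(3 9 8 5 6 7)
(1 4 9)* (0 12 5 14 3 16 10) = (0 12 5 14 3 16 10)(1 4 9) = [12, 4, 2, 16, 9, 14, 6, 7, 8, 1, 0, 11, 5, 13, 3, 15, 10]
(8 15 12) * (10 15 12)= (8 12)(10 15)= [0, 1, 2, 3, 4, 5, 6, 7, 12, 9, 15, 11, 8, 13, 14, 10]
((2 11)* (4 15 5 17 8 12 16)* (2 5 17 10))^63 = (2 10 5 11)(4 8)(12 15)(16 17) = ((2 11 5 10)(4 15 17 8 12 16))^63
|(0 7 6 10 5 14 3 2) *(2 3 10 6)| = 3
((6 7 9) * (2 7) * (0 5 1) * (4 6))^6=((0 5 1)(2 7 9 4 6))^6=(2 7 9 4 6)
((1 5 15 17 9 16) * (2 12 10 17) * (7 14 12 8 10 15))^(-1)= ((1 5 7 14 12 15 2 8 10 17 9 16))^(-1)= (1 16 9 17 10 8 2 15 12 14 7 5)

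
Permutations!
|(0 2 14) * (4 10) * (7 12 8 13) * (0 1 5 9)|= |(0 2 14 1 5 9)(4 10)(7 12 8 13)|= 12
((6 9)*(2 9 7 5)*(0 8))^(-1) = ((0 8)(2 9 6 7 5))^(-1) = (0 8)(2 5 7 6 9)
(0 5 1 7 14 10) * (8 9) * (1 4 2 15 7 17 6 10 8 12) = (0 5 4 2 15 7 14 8 9 12 1 17 6 10) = [5, 17, 15, 3, 2, 4, 10, 14, 9, 12, 0, 11, 1, 13, 8, 7, 16, 6]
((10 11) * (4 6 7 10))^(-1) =(4 11 10 7 6)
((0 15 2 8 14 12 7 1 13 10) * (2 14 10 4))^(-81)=((0 15 14 12 7 1 13 4 2 8 10))^(-81)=(0 4 12 10 13 14 8 1 15 2 7)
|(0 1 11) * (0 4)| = |(0 1 11 4)| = 4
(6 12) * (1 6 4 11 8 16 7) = [0, 6, 2, 3, 11, 5, 12, 1, 16, 9, 10, 8, 4, 13, 14, 15, 7] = (1 6 12 4 11 8 16 7)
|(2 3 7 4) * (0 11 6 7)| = |(0 11 6 7 4 2 3)| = 7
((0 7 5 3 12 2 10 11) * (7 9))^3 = (0 5 2)(3 10 9)(7 12 11)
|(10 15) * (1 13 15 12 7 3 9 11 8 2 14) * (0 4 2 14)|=|(0 4 2)(1 13 15 10 12 7 3 9 11 8 14)|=33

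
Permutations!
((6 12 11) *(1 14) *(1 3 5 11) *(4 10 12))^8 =(1 12 10 4 6 11 5 3 14)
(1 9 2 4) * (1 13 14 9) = (2 4 13 14 9) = [0, 1, 4, 3, 13, 5, 6, 7, 8, 2, 10, 11, 12, 14, 9]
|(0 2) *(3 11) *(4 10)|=2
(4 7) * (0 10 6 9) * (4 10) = [4, 1, 2, 3, 7, 5, 9, 10, 8, 0, 6] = (0 4 7 10 6 9)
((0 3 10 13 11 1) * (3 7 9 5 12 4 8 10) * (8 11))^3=(13)(0 5 11 7 12 1 9 4)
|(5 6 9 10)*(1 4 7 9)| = 7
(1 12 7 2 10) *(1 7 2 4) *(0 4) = (0 4 1 12 2 10 7) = [4, 12, 10, 3, 1, 5, 6, 0, 8, 9, 7, 11, 2]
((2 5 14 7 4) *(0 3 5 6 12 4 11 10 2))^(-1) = ((0 3 5 14 7 11 10 2 6 12 4))^(-1) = (0 4 12 6 2 10 11 7 14 5 3)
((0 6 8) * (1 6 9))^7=((0 9 1 6 8))^7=(0 1 8 9 6)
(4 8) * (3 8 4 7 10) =(3 8 7 10) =[0, 1, 2, 8, 4, 5, 6, 10, 7, 9, 3]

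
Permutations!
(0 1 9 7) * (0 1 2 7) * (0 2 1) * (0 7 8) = (0 1 9 2 8) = [1, 9, 8, 3, 4, 5, 6, 7, 0, 2]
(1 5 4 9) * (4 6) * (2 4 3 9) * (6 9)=(1 5 9)(2 4)(3 6)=[0, 5, 4, 6, 2, 9, 3, 7, 8, 1]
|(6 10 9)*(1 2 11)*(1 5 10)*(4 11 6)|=|(1 2 6)(4 11 5 10 9)|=15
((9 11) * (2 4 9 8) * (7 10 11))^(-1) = ((2 4 9 7 10 11 8))^(-1) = (2 8 11 10 7 9 4)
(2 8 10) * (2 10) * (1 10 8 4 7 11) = [0, 10, 4, 3, 7, 5, 6, 11, 2, 9, 8, 1] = (1 10 8 2 4 7 11)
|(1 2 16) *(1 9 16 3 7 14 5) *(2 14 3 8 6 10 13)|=30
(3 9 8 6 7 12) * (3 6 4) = (3 9 8 4)(6 7 12) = [0, 1, 2, 9, 3, 5, 7, 12, 4, 8, 10, 11, 6]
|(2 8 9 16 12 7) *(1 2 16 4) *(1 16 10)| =9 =|(1 2 8 9 4 16 12 7 10)|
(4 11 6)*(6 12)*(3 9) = (3 9)(4 11 12 6) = [0, 1, 2, 9, 11, 5, 4, 7, 8, 3, 10, 12, 6]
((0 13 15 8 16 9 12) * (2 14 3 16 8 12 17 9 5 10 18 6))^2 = (0 15)(2 3 5 18)(6 14 16 10)(12 13)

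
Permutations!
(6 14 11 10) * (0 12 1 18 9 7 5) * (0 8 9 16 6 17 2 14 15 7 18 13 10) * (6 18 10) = (0 12 1 13 6 15 7 5 8 9 10 17 2 14 11)(16 18) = [12, 13, 14, 3, 4, 8, 15, 5, 9, 10, 17, 0, 1, 6, 11, 7, 18, 2, 16]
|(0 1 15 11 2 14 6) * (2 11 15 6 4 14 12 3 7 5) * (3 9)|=|(15)(0 1 6)(2 12 9 3 7 5)(4 14)|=6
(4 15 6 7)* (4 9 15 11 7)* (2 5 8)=(2 5 8)(4 11 7 9 15 6)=[0, 1, 5, 3, 11, 8, 4, 9, 2, 15, 10, 7, 12, 13, 14, 6]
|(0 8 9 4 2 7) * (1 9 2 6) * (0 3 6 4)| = 8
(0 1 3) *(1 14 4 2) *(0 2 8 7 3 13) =(0 14 4 8 7 3 2 1 13) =[14, 13, 1, 2, 8, 5, 6, 3, 7, 9, 10, 11, 12, 0, 4]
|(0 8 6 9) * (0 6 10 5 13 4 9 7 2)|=10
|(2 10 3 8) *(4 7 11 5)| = 4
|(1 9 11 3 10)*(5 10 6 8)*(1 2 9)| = 8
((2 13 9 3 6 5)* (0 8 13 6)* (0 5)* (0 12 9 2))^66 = (0 2 9)(3 8 6)(5 13 12)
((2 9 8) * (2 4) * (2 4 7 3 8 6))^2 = ((2 9 6)(3 8 7))^2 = (2 6 9)(3 7 8)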